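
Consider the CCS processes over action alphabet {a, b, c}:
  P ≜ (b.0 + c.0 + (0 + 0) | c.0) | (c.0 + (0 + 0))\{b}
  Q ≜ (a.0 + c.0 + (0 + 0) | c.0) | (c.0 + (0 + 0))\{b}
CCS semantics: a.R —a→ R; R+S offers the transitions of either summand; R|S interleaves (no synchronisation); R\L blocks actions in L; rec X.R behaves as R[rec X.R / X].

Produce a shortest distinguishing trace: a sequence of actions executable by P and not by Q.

LTS(P): 6 reachable states
  m0 = (b.0 + c.0 + (0 + 0) | c.0) | (c.0 + (0 + 0))\{b} → -b-> m1, -c-> m1, -c-> m2, -c-> m3
  m1 = 0 | (c.0 + (0 + 0))\{b} → -c-> m4
  m2 = (0 + 0) | 0 | (c.0 + (0 + 0))\{b} → -c-> m5
  m3 = (b.0 + c.0 + (0 + 0) | c.0) | 0\{b} → -b-> m4, -c-> m4, -c-> m5
  m4 = 0 | 0\{b} → deadlocked
  m5 = (0 + 0) | 0 | 0\{b} → deadlocked
LTS(Q): 6 reachable states
  n0 = (a.0 + c.0 + (0 + 0) | c.0) | (c.0 + (0 + 0))\{b} → -a-> n1, -c-> n1, -c-> n2, -c-> n3
  n1 = 0 | (c.0 + (0 + 0))\{b} → -c-> n4
  n2 = (0 + 0) | 0 | (c.0 + (0 + 0))\{b} → -c-> n5
  n3 = (a.0 + c.0 + (0 + 0) | c.0) | 0\{b} → -a-> n4, -c-> n4, -c-> n5
  n4 = 0 | 0\{b} → deadlocked
  n5 = (0 + 0) | 0 | 0\{b} → deadlocked
Run σ = ⟨b⟩ on P: start {m0}
  after b @ step 1: {m1}
  P completes σ.
Run σ = ⟨b⟩ on Q: start {n0}
  after b @ step 1: ∅  — Q cannot continue

b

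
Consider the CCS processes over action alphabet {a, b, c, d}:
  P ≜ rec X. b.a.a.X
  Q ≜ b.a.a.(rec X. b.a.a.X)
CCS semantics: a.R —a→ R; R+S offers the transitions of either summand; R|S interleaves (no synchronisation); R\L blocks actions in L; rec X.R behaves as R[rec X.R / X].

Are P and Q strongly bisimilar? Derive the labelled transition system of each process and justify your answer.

bisimilar

Reachable graph of P (3 states):
  p0 = rec X. b.a.a.X → =b=> p1
  p1 = a.a.(rec X. b.a.a.X) → =a=> p2
  p2 = a.(rec X. b.a.a.X) → =a=> p0
Reachable graph of Q (4 states):
  q0 = b.a.a.(rec X. b.a.a.X) → =b=> q1
  q1 = a.a.(rec X. b.a.a.X) → =a=> q2
  q2 = a.(rec X. b.a.a.X) → =a=> q3
  q3 = rec X. b.a.a.X → =b=> q1
Partition-refinement fixed point:
  B0 = {p0, q0, q3}
  B1 = {p1, q1}
  B2 = {p2, q2}
p0 ∈ B0, q0 ∈ B0 → same block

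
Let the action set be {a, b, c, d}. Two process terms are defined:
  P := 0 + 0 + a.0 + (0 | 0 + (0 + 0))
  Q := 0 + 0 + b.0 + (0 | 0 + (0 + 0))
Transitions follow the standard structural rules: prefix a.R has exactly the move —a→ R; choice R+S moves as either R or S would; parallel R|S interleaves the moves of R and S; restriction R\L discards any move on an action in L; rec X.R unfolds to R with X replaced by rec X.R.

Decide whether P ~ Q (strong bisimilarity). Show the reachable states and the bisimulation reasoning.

NO

LTS(P): 2 reachable states
  p0 = 0 + 0 + a.0 + (0 | 0 + (0 + 0)) has moves --a--▸ p1
  p1 = 0 has moves (no moves)
LTS(Q): 2 reachable states
  q0 = 0 + 0 + b.0 + (0 | 0 + (0 + 0)) has moves --b--▸ q1
  q1 = 0 has moves (no moves)
Partition-refinement fixed point:
  B0 = {p0}
  B1 = {p1, q1}
  B2 = {q0}
p0 ∈ B0, q0 ∈ B2 → different blocks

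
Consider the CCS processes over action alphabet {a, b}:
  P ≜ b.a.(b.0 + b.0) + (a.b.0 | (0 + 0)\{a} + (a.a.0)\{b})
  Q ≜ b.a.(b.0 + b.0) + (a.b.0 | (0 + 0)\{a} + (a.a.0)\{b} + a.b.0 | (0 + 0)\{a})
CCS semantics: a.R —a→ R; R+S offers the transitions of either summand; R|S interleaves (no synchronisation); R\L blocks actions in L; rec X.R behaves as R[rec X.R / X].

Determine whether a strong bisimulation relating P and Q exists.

P ~ Q

LTS(P): 8 reachable states
  m0 = b.a.(b.0 + b.0) + (a.b.0 | (0 + 0)\{a} + (a.a.0)\{b}) | -a-> m1, -a-> m2, -b-> m3
  m1 = (a.0)\{b} | -a-> m4
  m2 = b.0 | (0 + 0)\{a} | -b-> m5
  m3 = a.(b.0 + b.0) | -a-> m6
  m4 = 0\{b} | (no moves)
  m5 = 0 | (0 + 0)\{a} | (no moves)
  m6 = b.0 + b.0 | -b-> m7
  m7 = 0 | (no moves)
LTS(Q): 8 reachable states
  n0 = b.a.(b.0 + b.0) + (a.b.0 | (0 + 0)\{a} + (a.a.0)\{b} + a.b.0 | (0 + 0)\{a}) | -a-> n1, -a-> n2, -b-> n3
  n1 = (a.0)\{b} | -a-> n4
  n2 = b.0 | (0 + 0)\{a} | -b-> n5
  n3 = a.(b.0 + b.0) | -a-> n6
  n4 = 0\{b} | (no moves)
  n5 = 0 | (0 + 0)\{a} | (no moves)
  n6 = b.0 + b.0 | -b-> n7
  n7 = 0 | (no moves)
Coarsest stable partition (strong bisimilarity classes):
  B0 = {m0, n0}
  B1 = {m1, n1}
  B2 = {m4, m5, m7, n4, n5, n7}
  B3 = {m3, n3}
  B4 = {m2, m6, n2, n6}
m0 ∈ B0, n0 ∈ B0 → same block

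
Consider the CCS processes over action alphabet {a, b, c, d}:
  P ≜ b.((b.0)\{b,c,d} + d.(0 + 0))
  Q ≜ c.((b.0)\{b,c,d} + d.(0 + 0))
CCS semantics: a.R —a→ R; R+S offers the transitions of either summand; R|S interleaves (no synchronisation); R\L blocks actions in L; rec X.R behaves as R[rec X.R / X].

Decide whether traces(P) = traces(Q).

traces(P) ≠ traces(Q) — witness ⟨b⟩

P's transition system — 3 states:
  m0 = b.((b.0)\{b,c,d} + d.(0 + 0)) → ··b··> m1
  m1 = (b.0)\{b,c,d} + d.(0 + 0) → ··d··> m2
  m2 = 0 + 0 → (no moves)
Q's transition system — 3 states:
  n0 = c.((b.0)\{b,c,d} + d.(0 + 0)) → ··c··> n1
  n1 = (b.0)\{b,c,d} + d.(0 + 0) → ··d··> n2
  n2 = 0 + 0 → (no moves)
Trace ⟨b⟩ through P, begin at {m0}:
  after b @ step 1: {m1}
  ✓ P
Trace ⟨b⟩ through Q, begin at {n0}:
  after b @ step 1: ∅  — Q cannot continue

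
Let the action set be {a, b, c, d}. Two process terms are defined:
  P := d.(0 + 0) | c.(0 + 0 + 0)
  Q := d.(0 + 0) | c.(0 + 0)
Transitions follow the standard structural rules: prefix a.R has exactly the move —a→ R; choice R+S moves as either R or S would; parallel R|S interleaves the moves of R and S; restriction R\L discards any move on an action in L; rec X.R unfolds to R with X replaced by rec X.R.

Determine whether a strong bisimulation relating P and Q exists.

P ~ Q

LTS(P): 4 reachable states
  u0 = d.(0 + 0) | c.(0 + 0 + 0) has moves =c=> u1, =d=> u2
  u1 = d.(0 + 0) | (0 + 0 + 0) has moves =d=> u3
  u2 = (0 + 0) | c.(0 + 0 + 0) has moves =c=> u3
  u3 = (0 + 0) | (0 + 0 + 0) has moves deadlocked
LTS(Q): 4 reachable states
  v0 = d.(0 + 0) | c.(0 + 0) has moves =c=> v1, =d=> v2
  v1 = d.(0 + 0) | (0 + 0) has moves =d=> v3
  v2 = (0 + 0) | c.(0 + 0) has moves =c=> v3
  v3 = (0 + 0) | (0 + 0) has moves deadlocked
Bisimilarity quotient blocks:
  B0 = {u0, v0}
  B1 = {u1, v1}
  B2 = {u3, v3}
  B3 = {u2, v2}
u0 ∈ B0, v0 ∈ B0 → same block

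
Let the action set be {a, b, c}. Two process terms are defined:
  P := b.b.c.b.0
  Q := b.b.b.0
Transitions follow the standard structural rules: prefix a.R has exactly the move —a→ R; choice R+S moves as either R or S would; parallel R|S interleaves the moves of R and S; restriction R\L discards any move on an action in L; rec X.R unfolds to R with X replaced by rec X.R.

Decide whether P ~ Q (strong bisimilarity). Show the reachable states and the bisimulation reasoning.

Reachable graph of P (5 states):
  p0 = b.b.c.b.0 has moves —b→ p1
  p1 = b.c.b.0 has moves —b→ p2
  p2 = c.b.0 has moves —c→ p3
  p3 = b.0 has moves —b→ p4
  p4 = 0 has moves (no moves)
Reachable graph of Q (4 states):
  q0 = b.b.b.0 has moves —b→ q1
  q1 = b.b.0 has moves —b→ q2
  q2 = b.0 has moves —b→ q3
  q3 = 0 has moves (no moves)
Coarsest stable partition (strong bisimilarity classes):
  B0 = {p0}
  B1 = {p1}
  B2 = {p2}
  B3 = {p3, q2}
  B4 = {p4, q3}
  B5 = {q0}
  B6 = {q1}
p0 ∈ B0, q0 ∈ B5 → different blocks

NO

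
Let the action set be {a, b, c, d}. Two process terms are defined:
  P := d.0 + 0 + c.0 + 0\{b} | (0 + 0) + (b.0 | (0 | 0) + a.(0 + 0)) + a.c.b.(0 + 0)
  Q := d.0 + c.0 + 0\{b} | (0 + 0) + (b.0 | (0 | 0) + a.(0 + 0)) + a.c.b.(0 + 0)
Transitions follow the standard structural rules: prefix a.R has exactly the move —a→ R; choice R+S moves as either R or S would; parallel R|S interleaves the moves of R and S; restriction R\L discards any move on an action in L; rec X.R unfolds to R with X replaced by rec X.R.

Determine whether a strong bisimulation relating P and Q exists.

Reachable graph of P (6 states):
  p0 = d.0 + 0 + c.0 + 0\{b} | (0 + 0) + (b.0 | (0 | 0) + a.(0 + 0)) + a.c.b.(0 + 0) has moves -a-> p1, -a-> p2, -b-> p3, -c-> p4, -d-> p4
  p1 = 0 + 0 has moves stopped
  p2 = c.b.(0 + 0) has moves -c-> p5
  p3 = 0 | (0 | 0) has moves stopped
  p4 = 0 has moves stopped
  p5 = b.(0 + 0) has moves -b-> p1
Reachable graph of Q (6 states):
  q0 = d.0 + c.0 + 0\{b} | (0 + 0) + (b.0 | (0 | 0) + a.(0 + 0)) + a.c.b.(0 + 0) has moves -a-> q1, -a-> q2, -b-> q3, -c-> q4, -d-> q4
  q1 = 0 + 0 has moves stopped
  q2 = c.b.(0 + 0) has moves -c-> q5
  q3 = 0 | (0 | 0) has moves stopped
  q4 = 0 has moves stopped
  q5 = b.(0 + 0) has moves -b-> q1
Partition-refinement fixed point:
  B0 = {p0, q0}
  B1 = {p1, p3, p4, q1, q3, q4}
  B2 = {p2, q2}
  B3 = {p5, q5}
p0 ∈ B0, q0 ∈ B0 → same block

YES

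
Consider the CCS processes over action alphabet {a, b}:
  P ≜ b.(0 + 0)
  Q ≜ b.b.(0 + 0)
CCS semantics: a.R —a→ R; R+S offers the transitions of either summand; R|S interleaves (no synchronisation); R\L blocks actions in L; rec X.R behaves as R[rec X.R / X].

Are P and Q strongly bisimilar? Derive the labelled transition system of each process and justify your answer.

NO

LTS(P): 2 reachable states
  p0 = b.(0 + 0) has moves ··b··> p1
  p1 = 0 + 0 has moves ∅
LTS(Q): 3 reachable states
  q0 = b.b.(0 + 0) has moves ··b··> q1
  q1 = b.(0 + 0) has moves ··b··> q2
  q2 = 0 + 0 has moves ∅
Coarsest stable partition (strong bisimilarity classes):
  B0 = {p0, q1}
  B1 = {p1, q2}
  B2 = {q0}
p0 ∈ B0, q0 ∈ B2 → different blocks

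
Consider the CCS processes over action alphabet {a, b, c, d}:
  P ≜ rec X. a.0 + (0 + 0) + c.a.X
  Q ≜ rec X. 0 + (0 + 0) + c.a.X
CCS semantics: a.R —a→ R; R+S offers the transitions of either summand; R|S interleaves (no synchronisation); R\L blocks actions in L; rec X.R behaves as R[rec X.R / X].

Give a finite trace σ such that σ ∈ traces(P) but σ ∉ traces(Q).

LTS(P): 3 reachable states
  m0 = rec X. a.0 + (0 + 0) + c.a.X ⊢ ··a··> m1, ··c··> m2
  m1 = 0 ⊢ stopped
  m2 = a.(rec X. a.0 + (0 + 0) + c.a.X) ⊢ ··a··> m0
LTS(Q): 2 reachable states
  n0 = rec X. 0 + (0 + 0) + c.a.X ⊢ ··c··> n1
  n1 = a.(rec X. 0 + (0 + 0) + c.a.X) ⊢ ··a··> n0
Trace ⟨a⟩ through P, begin at {m0}:
  step 1 (a): {m1}
  ✓ P
Trace ⟨a⟩ through Q, begin at {n0}:
  step 1 (a): ∅  — Q cannot continue

a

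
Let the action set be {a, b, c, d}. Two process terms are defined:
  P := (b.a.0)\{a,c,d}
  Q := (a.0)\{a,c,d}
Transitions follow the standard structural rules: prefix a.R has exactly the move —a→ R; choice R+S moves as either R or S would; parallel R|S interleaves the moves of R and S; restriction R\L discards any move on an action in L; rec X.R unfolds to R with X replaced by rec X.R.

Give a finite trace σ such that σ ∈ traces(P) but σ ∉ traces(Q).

P's transition system — 2 states:
  u0 = (b.a.0)\{a,c,d} :: —b→ u1
  u1 = (a.0)\{a,c,d} :: ·
Q's transition system — 1 states:
  v0 = (a.0)\{a,c,d} :: ·
Executing b from P (initial set {u0}):
  after b @ step 1: {u1}
  P completes σ.
Executing b from Q (initial set {v0}):
  after b @ step 1: ∅ (Q stuck)

b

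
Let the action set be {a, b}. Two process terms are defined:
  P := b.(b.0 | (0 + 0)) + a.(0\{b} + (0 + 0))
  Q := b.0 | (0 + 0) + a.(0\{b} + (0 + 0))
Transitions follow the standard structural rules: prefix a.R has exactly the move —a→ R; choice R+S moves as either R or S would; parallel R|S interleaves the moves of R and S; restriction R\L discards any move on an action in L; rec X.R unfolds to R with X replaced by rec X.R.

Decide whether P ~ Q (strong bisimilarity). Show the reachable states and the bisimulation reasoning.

LTS(P): 4 reachable states
  m0 = b.(b.0 | (0 + 0)) + a.(0\{b} + (0 + 0)) :: =a=> m1, =b=> m2
  m1 = 0\{b} + (0 + 0) :: deadlocked
  m2 = b.0 | (0 + 0) :: =b=> m3
  m3 = 0 | (0 + 0) :: deadlocked
LTS(Q): 3 reachable states
  n0 = b.0 | (0 + 0) + a.(0\{b} + (0 + 0)) :: =a=> n1, =b=> n2
  n1 = 0\{b} + (0 + 0) :: deadlocked
  n2 = 0 | (0 + 0) :: deadlocked
Partition-refinement fixed point:
  B0 = {m0}
  B1 = {m1, m3, n1, n2}
  B2 = {m2}
  B3 = {n0}
m0 ∈ B0, n0 ∈ B3 → different blocks

not bisimilar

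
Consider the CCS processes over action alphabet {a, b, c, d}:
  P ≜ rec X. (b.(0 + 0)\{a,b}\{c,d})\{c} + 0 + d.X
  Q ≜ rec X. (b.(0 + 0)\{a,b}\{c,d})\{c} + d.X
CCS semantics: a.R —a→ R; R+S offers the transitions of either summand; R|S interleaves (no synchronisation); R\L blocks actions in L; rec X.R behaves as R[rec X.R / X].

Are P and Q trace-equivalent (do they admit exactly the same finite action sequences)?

YES

P's transition system — 2 states:
  p0 = rec X. (b.(0 + 0)\{a,b}\{c,d})\{c} + 0 + d.X ⊢ ··b··> p1, ··d··> p0
  p1 = (0 + 0)\{a,b}\{c,d}\{c} ⊢ stopped
Q's transition system — 2 states:
  q0 = rec X. (b.(0 + 0)\{a,b}\{c,d})\{c} + d.X ⊢ ··b··> q1, ··d··> q0
  q1 = (0 + 0)\{a,b}\{c,d}\{c} ⊢ stopped
Partition-refinement fixed point:
  B0 = {p0, q0}
  B1 = {p1, q1}
p0 ∈ B0, q0 ∈ B0 → same block
Bisimilar ⇒ trace-equivalent.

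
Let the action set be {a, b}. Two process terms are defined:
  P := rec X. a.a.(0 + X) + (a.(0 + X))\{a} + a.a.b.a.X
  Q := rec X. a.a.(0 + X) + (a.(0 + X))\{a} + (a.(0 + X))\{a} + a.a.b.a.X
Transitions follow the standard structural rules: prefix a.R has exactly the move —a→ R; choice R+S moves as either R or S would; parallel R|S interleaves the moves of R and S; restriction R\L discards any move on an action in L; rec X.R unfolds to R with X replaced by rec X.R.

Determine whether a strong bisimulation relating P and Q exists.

LTS(P): 6 reachable states
  m0 = rec X. a.a.(0 + X) + (a.(0 + X))\{a} + a.a.b.a.X :: —a→ m1, —a→ m2
  m1 = a.(0 + (rec X. a.a.(0 + X) + (a.(0 + X))\{a} + a.a.b.a.X)) :: —a→ m3
  m2 = a.b.a.(rec X. a.a.(0 + X) + (a.(0 + X))\{a} + a.a.b.a.X) :: —a→ m4
  m3 = 0 + (rec X. a.a.(0 + X) + (a.(0 + X))\{a} + a.a.b.a.X) :: —a→ m1, —a→ m2
  m4 = b.a.(rec X. a.a.(0 + X) + (a.(0 + X))\{a} + a.a.b.a.X) :: —b→ m5
  m5 = a.(rec X. a.a.(0 + X) + (a.(0 + X))\{a} + a.a.b.a.X) :: —a→ m0
LTS(Q): 6 reachable states
  n0 = rec X. a.a.(0 + X) + (a.(0 + X))\{a} + (a.(0 + X))\{a} + a.a.b.a.X :: —a→ n1, —a→ n2
  n1 = a.(0 + (rec X. a.a.(0 + X) + (a.(0 + X))\{a} + (a.(0 + X))\{a} + a.a.b.a.X)) :: —a→ n3
  n2 = a.b.a.(rec X. a.a.(0 + X) + (a.(0 + X))\{a} + (a.(0 + X))\{a} + a.a.b.a.X) :: —a→ n4
  n3 = 0 + (rec X. a.a.(0 + X) + (a.(0 + X))\{a} + (a.(0 + X))\{a} + a.a.b.a.X) :: —a→ n1, —a→ n2
  n4 = b.a.(rec X. a.a.(0 + X) + (a.(0 + X))\{a} + (a.(0 + X))\{a} + a.a.b.a.X) :: —b→ n5
  n5 = a.(rec X. a.a.(0 + X) + (a.(0 + X))\{a} + (a.(0 + X))\{a} + a.a.b.a.X) :: —a→ n0
Partition-refinement fixed point:
  B0 = {m0, m3, n0, n3}
  B1 = {m1, m5, n1, n5}
  B2 = {m2, n2}
  B3 = {m4, n4}
m0 ∈ B0, n0 ∈ B0 → same block

P ~ Q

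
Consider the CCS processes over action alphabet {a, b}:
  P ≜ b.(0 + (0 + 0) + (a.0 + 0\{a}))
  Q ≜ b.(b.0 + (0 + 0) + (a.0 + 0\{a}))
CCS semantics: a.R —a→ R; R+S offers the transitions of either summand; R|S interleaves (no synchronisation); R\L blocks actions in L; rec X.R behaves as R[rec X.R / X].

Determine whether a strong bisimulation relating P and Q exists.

LTS(P): 3 reachable states
  s0 = b.(0 + (0 + 0) + (a.0 + 0\{a})) | ··b··> s1
  s1 = 0 + (0 + 0) + (a.0 + 0\{a}) | ··a··> s2
  s2 = 0 | (no moves)
LTS(Q): 3 reachable states
  t0 = b.(b.0 + (0 + 0) + (a.0 + 0\{a})) | ··b··> t1
  t1 = b.0 + (0 + 0) + (a.0 + 0\{a}) | ··a··> t2, ··b··> t2
  t2 = 0 | (no moves)
Partition-refinement fixed point:
  B0 = {s0}
  B1 = {s1}
  B2 = {s2, t2}
  B3 = {t0}
  B4 = {t1}
s0 ∈ B0, t0 ∈ B3 → different blocks

NO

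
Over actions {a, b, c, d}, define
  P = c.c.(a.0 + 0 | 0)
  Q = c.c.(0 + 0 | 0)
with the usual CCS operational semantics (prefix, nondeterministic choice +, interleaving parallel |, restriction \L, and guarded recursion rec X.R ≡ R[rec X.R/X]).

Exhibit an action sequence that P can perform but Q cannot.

Reachable graph of P (4 states):
  u0 = c.c.(a.0 + 0 | 0) has moves --c--▸ u1
  u1 = c.(a.0 + 0 | 0) has moves --c--▸ u2
  u2 = a.0 + 0 | 0 has moves --a--▸ u3
  u3 = 0 has moves (no moves)
Reachable graph of Q (3 states):
  v0 = c.c.(0 + 0 | 0) has moves --c--▸ v1
  v1 = c.(0 + 0 | 0) has moves --c--▸ v2
  v2 = 0 + 0 | 0 has moves (no moves)
Trace ⟨cca⟩ through P, begin at {u0}:
  [1] c ⇒ {u1}
  [2] c ⇒ {u2}
  [3] a ⇒ {u3}
  — P admits the full trace.
Trace ⟨cca⟩ through Q, begin at {v0}:
  [1] c ⇒ {v1}
  [2] c ⇒ {v2}
  [3] a ⇒ ∅ (Q stuck)

cca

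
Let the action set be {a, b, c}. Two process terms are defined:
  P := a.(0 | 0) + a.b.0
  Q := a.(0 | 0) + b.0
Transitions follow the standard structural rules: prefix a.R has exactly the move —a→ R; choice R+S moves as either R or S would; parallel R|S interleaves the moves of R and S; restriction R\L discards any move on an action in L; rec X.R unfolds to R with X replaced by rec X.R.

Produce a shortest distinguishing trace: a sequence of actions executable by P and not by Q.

Reachable graph of P (4 states):
  m0 = a.(0 | 0) + a.b.0 :: ··a··> m1, ··a··> m2
  m1 = 0 | 0 :: (no moves)
  m2 = b.0 :: ··b··> m3
  m3 = 0 :: (no moves)
Reachable graph of Q (3 states):
  n0 = a.(0 | 0) + b.0 :: ··a··> n1, ··b··> n2
  n1 = 0 | 0 :: (no moves)
  n2 = 0 :: (no moves)
Run σ = ⟨ab⟩ on P: start {m0}
  after a @ step 1: {m1, m2}
  after b @ step 2: {m3}
  ✓ P
Run σ = ⟨ab⟩ on Q: start {n0}
  after a @ step 1: {n1}
  after b @ step 2: ∅  — Q cannot continue

ab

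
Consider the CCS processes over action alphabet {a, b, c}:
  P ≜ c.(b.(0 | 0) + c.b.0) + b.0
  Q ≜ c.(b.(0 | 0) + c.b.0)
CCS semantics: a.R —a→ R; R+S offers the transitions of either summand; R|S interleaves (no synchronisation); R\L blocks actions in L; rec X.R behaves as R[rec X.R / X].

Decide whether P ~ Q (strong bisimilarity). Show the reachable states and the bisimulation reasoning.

NO

P's transition system — 5 states:
  p0 = c.(b.(0 | 0) + c.b.0) + b.0 has moves —b→ p1, —c→ p2
  p1 = 0 has moves deadlocked
  p2 = b.(0 | 0) + c.b.0 has moves —b→ p3, —c→ p4
  p3 = 0 | 0 has moves deadlocked
  p4 = b.0 has moves —b→ p1
Q's transition system — 5 states:
  q0 = c.(b.(0 | 0) + c.b.0) has moves —c→ q1
  q1 = b.(0 | 0) + c.b.0 has moves —b→ q2, —c→ q3
  q2 = 0 | 0 has moves deadlocked
  q3 = b.0 has moves —b→ q4
  q4 = 0 has moves deadlocked
Coarsest stable partition (strong bisimilarity classes):
  B0 = {p0}
  B1 = {p1, p3, q2, q4}
  B2 = {p2, q1}
  B3 = {p4, q3}
  B4 = {q0}
p0 ∈ B0, q0 ∈ B4 → different blocks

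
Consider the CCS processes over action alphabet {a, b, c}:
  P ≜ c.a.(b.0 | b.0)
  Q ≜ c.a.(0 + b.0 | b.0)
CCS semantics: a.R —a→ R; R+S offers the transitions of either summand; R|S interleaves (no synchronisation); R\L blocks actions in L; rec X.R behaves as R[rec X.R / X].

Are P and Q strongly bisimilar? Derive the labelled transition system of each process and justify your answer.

P ~ Q

P's transition system — 6 states:
  p0 = c.a.(b.0 | b.0) has moves ··c··> p1
  p1 = a.(b.0 | b.0) has moves ··a··> p2
  p2 = b.0 | b.0 has moves ··b··> p3, ··b··> p4
  p3 = 0 | b.0 has moves ··b··> p5
  p4 = b.0 | 0 has moves ··b··> p5
  p5 = 0 | 0 has moves (no moves)
Q's transition system — 6 states:
  q0 = c.a.(0 + b.0 | b.0) has moves ··c··> q1
  q1 = a.(0 + b.0 | b.0) has moves ··a··> q2
  q2 = 0 + b.0 | b.0 has moves ··b··> q3, ··b··> q4
  q3 = 0 | b.0 has moves ··b··> q5
  q4 = b.0 | 0 has moves ··b··> q5
  q5 = 0 | 0 has moves (no moves)
Partition-refinement fixed point:
  B0 = {p0, q0}
  B1 = {p1, q1}
  B2 = {p2, q2}
  B3 = {p3, p4, q3, q4}
  B4 = {p5, q5}
p0 ∈ B0, q0 ∈ B0 → same block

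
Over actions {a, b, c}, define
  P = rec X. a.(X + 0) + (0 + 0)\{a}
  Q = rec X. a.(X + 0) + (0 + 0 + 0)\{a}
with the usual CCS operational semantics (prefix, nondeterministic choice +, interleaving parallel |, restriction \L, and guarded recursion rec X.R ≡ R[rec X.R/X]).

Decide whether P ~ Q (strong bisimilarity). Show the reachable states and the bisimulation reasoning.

P's transition system — 2 states:
  p0 = rec X. a.(X + 0) + (0 + 0)\{a} :: --a--▸ p1
  p1 = (rec X. a.(X + 0) + (0 + 0)\{a}) + 0 :: --a--▸ p1
Q's transition system — 2 states:
  q0 = rec X. a.(X + 0) + (0 + 0 + 0)\{a} :: --a--▸ q1
  q1 = (rec X. a.(X + 0) + (0 + 0 + 0)\{a}) + 0 :: --a--▸ q1
Bisimilarity quotient blocks:
  B0 = {p0, p1, q0, q1}
p0 ∈ B0, q0 ∈ B0 → same block

YES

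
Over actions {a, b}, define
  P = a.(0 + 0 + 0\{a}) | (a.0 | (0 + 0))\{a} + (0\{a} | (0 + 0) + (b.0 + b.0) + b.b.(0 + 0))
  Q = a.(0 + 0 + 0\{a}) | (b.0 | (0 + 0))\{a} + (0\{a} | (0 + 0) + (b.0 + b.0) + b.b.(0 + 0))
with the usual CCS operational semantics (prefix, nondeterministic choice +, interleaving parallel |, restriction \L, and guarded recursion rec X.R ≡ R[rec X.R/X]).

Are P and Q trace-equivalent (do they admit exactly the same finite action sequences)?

NO — witness ⟨ab⟩

Reachable graph of P (5 states):
  u0 = a.(0 + 0 + 0\{a}) | (a.0 | (0 + 0))\{a} + (0\{a} | (0 + 0) + (b.0 + b.0) + b.b.(0 + 0)) :: —a→ u1, —b→ u2, —b→ u3
  u1 = (0 + 0 + 0\{a}) | (a.0 | (0 + 0))\{a} :: ·
  u2 = 0 :: ·
  u3 = b.(0 + 0) :: —b→ u4
  u4 = 0 + 0 :: ·
Reachable graph of Q (7 states):
  v0 = a.(0 + 0 + 0\{a}) | (b.0 | (0 + 0))\{a} + (0\{a} | (0 + 0) + (b.0 + b.0) + b.b.(0 + 0)) :: —a→ v1, —b→ v2, —b→ v3, —b→ v4
  v1 = (0 + 0 + 0\{a}) | (b.0 | (0 + 0))\{a} :: —b→ v5
  v2 = 0 :: ·
  v3 = a.(0 + 0 + 0\{a}) | (0 | (0 + 0))\{a} :: —a→ v5
  v4 = b.(0 + 0) :: —b→ v6
  v5 = (0 + 0 + 0\{a}) | (0 | (0 + 0))\{a} :: ·
  v6 = 0 + 0 :: ·
Run σ = ⟨ab⟩ on Q: start {v0}
  after a @ step 1: {v1}
  after b @ step 2: {v5}
  — Q admits the full trace.
Run σ = ⟨ab⟩ on P: start {u0}
  after a @ step 1: {u1}
  after b @ step 2: ∅  — P cannot continue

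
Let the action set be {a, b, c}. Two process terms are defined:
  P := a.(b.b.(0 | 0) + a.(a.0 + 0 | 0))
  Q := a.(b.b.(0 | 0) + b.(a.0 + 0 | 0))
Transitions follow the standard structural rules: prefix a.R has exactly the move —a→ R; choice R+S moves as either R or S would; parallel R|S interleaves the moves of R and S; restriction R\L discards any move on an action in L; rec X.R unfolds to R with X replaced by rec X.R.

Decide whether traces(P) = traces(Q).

trace-distinct — witness ⟨aa⟩

Reachable graph of P (6 states):
  u0 = a.(b.b.(0 | 0) + a.(a.0 + 0 | 0)) has moves --a--▸ u1
  u1 = b.b.(0 | 0) + a.(a.0 + 0 | 0) has moves --a--▸ u2, --b--▸ u3
  u2 = a.0 + 0 | 0 has moves --a--▸ u4
  u3 = b.(0 | 0) has moves --b--▸ u5
  u4 = 0 has moves deadlocked
  u5 = 0 | 0 has moves deadlocked
Reachable graph of Q (6 states):
  v0 = a.(b.b.(0 | 0) + b.(a.0 + 0 | 0)) has moves --a--▸ v1
  v1 = b.b.(0 | 0) + b.(a.0 + 0 | 0) has moves --b--▸ v2, --b--▸ v3
  v2 = a.0 + 0 | 0 has moves --a--▸ v4
  v3 = b.(0 | 0) has moves --b--▸ v5
  v4 = 0 has moves deadlocked
  v5 = 0 | 0 has moves deadlocked
Executing aa from P (initial set {u0}):
  after a @ step 1: {u1}
  after a @ step 2: {u2}
  ✓ P
Executing aa from Q (initial set {v0}):
  after a @ step 1: {v1}
  after a @ step 2: no successor for Q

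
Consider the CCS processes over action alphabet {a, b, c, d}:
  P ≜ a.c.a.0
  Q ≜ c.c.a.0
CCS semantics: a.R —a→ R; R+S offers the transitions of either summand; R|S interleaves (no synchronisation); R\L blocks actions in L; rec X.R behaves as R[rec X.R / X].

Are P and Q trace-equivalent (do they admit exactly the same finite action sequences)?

P's transition system — 4 states:
  p0 = a.c.a.0 :: ··a··> p1
  p1 = c.a.0 :: ··c··> p2
  p2 = a.0 :: ··a··> p3
  p3 = 0 :: (no moves)
Q's transition system — 4 states:
  q0 = c.c.a.0 :: ··c··> q1
  q1 = c.a.0 :: ··c··> q2
  q2 = a.0 :: ··a··> q3
  q3 = 0 :: (no moves)
Executing a from P (initial set {p0}):
  step 1 (a): {p1}
  — P admits the full trace.
Executing a from Q (initial set {q0}):
  step 1 (a): ∅ (Q stuck)

traces(P) ≠ traces(Q) — witness ⟨a⟩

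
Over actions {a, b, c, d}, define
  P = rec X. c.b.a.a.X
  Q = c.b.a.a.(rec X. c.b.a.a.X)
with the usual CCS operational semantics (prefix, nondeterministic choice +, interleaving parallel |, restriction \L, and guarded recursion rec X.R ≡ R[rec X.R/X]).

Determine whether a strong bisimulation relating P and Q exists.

LTS(P): 4 reachable states
  p0 = rec X. c.b.a.a.X ⊢ =c=> p1
  p1 = b.a.a.(rec X. c.b.a.a.X) ⊢ =b=> p2
  p2 = a.a.(rec X. c.b.a.a.X) ⊢ =a=> p3
  p3 = a.(rec X. c.b.a.a.X) ⊢ =a=> p0
LTS(Q): 5 reachable states
  q0 = c.b.a.a.(rec X. c.b.a.a.X) ⊢ =c=> q1
  q1 = b.a.a.(rec X. c.b.a.a.X) ⊢ =b=> q2
  q2 = a.a.(rec X. c.b.a.a.X) ⊢ =a=> q3
  q3 = a.(rec X. c.b.a.a.X) ⊢ =a=> q4
  q4 = rec X. c.b.a.a.X ⊢ =c=> q1
Coarsest stable partition (strong bisimilarity classes):
  B0 = {p0, q0, q4}
  B1 = {p1, q1}
  B2 = {p2, q2}
  B3 = {p3, q3}
p0 ∈ B0, q0 ∈ B0 → same block

bisimilar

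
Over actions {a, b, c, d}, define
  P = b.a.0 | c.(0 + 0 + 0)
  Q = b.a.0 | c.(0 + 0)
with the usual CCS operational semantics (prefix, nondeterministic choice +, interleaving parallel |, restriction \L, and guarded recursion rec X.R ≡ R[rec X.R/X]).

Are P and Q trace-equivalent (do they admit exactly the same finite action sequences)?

YES

LTS(P): 6 reachable states
  s0 = b.a.0 | c.(0 + 0 + 0) has moves =b=> s1, =c=> s2
  s1 = a.0 | c.(0 + 0 + 0) has moves =a=> s3, =c=> s4
  s2 = b.a.0 | (0 + 0 + 0) has moves =b=> s4
  s3 = 0 | c.(0 + 0 + 0) has moves =c=> s5
  s4 = a.0 | (0 + 0 + 0) has moves =a=> s5
  s5 = 0 | (0 + 0 + 0) has moves (no moves)
LTS(Q): 6 reachable states
  t0 = b.a.0 | c.(0 + 0) has moves =b=> t1, =c=> t2
  t1 = a.0 | c.(0 + 0) has moves =a=> t3, =c=> t4
  t2 = b.a.0 | (0 + 0) has moves =b=> t4
  t3 = 0 | c.(0 + 0) has moves =c=> t5
  t4 = a.0 | (0 + 0) has moves =a=> t5
  t5 = 0 | (0 + 0) has moves (no moves)
Partition-refinement fixed point:
  B0 = {s0, t0}
  B1 = {s1, t1}
  B2 = {s4, t4}
  B3 = {s5, t5}
  B4 = {s3, t3}
  B5 = {s2, t2}
s0 ∈ B0, t0 ∈ B0 → same block
Bisimilar ⇒ trace-equivalent.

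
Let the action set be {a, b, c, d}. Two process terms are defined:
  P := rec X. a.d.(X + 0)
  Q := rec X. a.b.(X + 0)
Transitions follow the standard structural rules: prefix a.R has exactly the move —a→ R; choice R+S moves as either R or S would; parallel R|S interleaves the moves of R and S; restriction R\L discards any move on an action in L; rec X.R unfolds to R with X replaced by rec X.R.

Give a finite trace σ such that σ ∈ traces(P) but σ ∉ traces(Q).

ad

Reachable graph of P (3 states):
  s0 = rec X. a.d.(X + 0) | —a→ s1
  s1 = d.((rec X. a.d.(X + 0)) + 0) | —d→ s2
  s2 = (rec X. a.d.(X + 0)) + 0 | —a→ s1
Reachable graph of Q (3 states):
  t0 = rec X. a.b.(X + 0) | —a→ t1
  t1 = b.((rec X. a.b.(X + 0)) + 0) | —b→ t2
  t2 = (rec X. a.b.(X + 0)) + 0 | —a→ t1
Run σ = ⟨ad⟩ on P: start {s0}
  step 1 (a): {s1}
  step 2 (d): {s2}
  P completes σ.
Run σ = ⟨ad⟩ on Q: start {t0}
  step 1 (a): {t1}
  step 2 (d): ∅ (Q stuck)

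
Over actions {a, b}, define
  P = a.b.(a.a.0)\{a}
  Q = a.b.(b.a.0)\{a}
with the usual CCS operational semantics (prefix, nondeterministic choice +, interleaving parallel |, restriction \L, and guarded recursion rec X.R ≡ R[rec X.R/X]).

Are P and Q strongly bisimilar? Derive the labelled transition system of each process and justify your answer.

not bisimilar

P's transition system — 3 states:
  s0 = a.b.(a.a.0)\{a} has moves —a→ s1
  s1 = b.(a.a.0)\{a} has moves —b→ s2
  s2 = (a.a.0)\{a} has moves ·
Q's transition system — 4 states:
  t0 = a.b.(b.a.0)\{a} has moves —a→ t1
  t1 = b.(b.a.0)\{a} has moves —b→ t2
  t2 = (b.a.0)\{a} has moves —b→ t3
  t3 = (a.0)\{a} has moves ·
Bisimilarity quotient blocks:
  B0 = {s0}
  B1 = {s1, t2}
  B2 = {s2, t3}
  B3 = {t0}
  B4 = {t1}
s0 ∈ B0, t0 ∈ B3 → different blocks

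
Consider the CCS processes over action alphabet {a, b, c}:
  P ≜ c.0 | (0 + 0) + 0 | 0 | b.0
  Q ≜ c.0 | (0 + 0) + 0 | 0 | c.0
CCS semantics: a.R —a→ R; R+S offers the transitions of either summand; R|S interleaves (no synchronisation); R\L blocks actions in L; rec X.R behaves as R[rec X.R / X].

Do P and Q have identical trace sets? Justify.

NO — witness ⟨b⟩

LTS(P): 3 reachable states
  s0 = c.0 | (0 + 0) + 0 | 0 | b.0 ⊢ =b=> s1, =c=> s2
  s1 = 0 | 0 | 0 ⊢ deadlocked
  s2 = 0 | (0 + 0) ⊢ deadlocked
LTS(Q): 3 reachable states
  t0 = c.0 | (0 + 0) + 0 | 0 | c.0 ⊢ =c=> t1, =c=> t2
  t1 = 0 | (0 + 0) ⊢ deadlocked
  t2 = 0 | 0 | 0 ⊢ deadlocked
Run σ = ⟨b⟩ on P: start {s0}
  after b @ step 1: {s1}
  ✓ P
Run σ = ⟨b⟩ on Q: start {t0}
  after b @ step 1: ∅  — Q cannot continue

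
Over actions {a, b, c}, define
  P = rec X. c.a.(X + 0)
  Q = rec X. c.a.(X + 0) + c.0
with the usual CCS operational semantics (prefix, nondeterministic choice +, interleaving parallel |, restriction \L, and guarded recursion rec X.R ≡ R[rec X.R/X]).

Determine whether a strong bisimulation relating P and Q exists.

NO

Reachable graph of P (3 states):
  s0 = rec X. c.a.(X + 0) | -c-> s1
  s1 = a.((rec X. c.a.(X + 0)) + 0) | -a-> s2
  s2 = (rec X. c.a.(X + 0)) + 0 | -c-> s1
Reachable graph of Q (4 states):
  t0 = rec X. c.a.(X + 0) + c.0 | -c-> t1, -c-> t2
  t1 = 0 | stopped
  t2 = a.((rec X. c.a.(X + 0) + c.0) + 0) | -a-> t3
  t3 = (rec X. c.a.(X + 0) + c.0) + 0 | -c-> t1, -c-> t2
Partition-refinement fixed point:
  B0 = {s0, s2}
  B1 = {s1}
  B2 = {t0, t3}
  B3 = {t2}
  B4 = {t1}
s0 ∈ B0, t0 ∈ B2 → different blocks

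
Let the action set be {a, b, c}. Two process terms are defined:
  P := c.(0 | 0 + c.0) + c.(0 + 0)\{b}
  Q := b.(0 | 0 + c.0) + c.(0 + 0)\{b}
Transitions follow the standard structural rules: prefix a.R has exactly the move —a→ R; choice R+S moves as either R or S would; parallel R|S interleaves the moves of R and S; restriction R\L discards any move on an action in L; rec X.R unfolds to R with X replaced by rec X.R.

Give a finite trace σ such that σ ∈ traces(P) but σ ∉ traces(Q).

Reachable graph of P (4 states):
  p0 = c.(0 | 0 + c.0) + c.(0 + 0)\{b} ⊢ —c→ p1, —c→ p2
  p1 = (0 + 0)\{b} ⊢ deadlocked
  p2 = 0 | 0 + c.0 ⊢ —c→ p3
  p3 = 0 ⊢ deadlocked
Reachable graph of Q (4 states):
  q0 = b.(0 | 0 + c.0) + c.(0 + 0)\{b} ⊢ —b→ q1, —c→ q2
  q1 = 0 | 0 + c.0 ⊢ —c→ q3
  q2 = (0 + 0)\{b} ⊢ deadlocked
  q3 = 0 ⊢ deadlocked
Executing cc from P (initial set {p0}):
  after c @ step 1: {p1, p2}
  after c @ step 2: {p3}
  — P admits the full trace.
Executing cc from Q (initial set {q0}):
  after c @ step 1: {q2}
  after c @ step 2: ∅ (Q stuck)

cc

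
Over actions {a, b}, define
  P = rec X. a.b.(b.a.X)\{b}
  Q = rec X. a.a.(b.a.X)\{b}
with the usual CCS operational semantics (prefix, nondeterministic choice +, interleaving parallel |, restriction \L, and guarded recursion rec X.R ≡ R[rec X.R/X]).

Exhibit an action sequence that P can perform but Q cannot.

ab

LTS(P): 3 reachable states
  s0 = rec X. a.b.(b.a.X)\{b} → -a-> s1
  s1 = b.(b.a.(rec X. a.b.(b.a.X)\{b}))\{b} → -b-> s2
  s2 = (b.a.(rec X. a.b.(b.a.X)\{b}))\{b} → deadlocked
LTS(Q): 3 reachable states
  t0 = rec X. a.a.(b.a.X)\{b} → -a-> t1
  t1 = a.(b.a.(rec X. a.a.(b.a.X)\{b}))\{b} → -a-> t2
  t2 = (b.a.(rec X. a.a.(b.a.X)\{b}))\{b} → deadlocked
Executing ab from P (initial set {s0}):
  [1] a ⇒ {s1}
  [2] b ⇒ {s2}
  — P admits the full trace.
Executing ab from Q (initial set {t0}):
  [1] a ⇒ {t1}
  [2] b ⇒ ∅ (Q stuck)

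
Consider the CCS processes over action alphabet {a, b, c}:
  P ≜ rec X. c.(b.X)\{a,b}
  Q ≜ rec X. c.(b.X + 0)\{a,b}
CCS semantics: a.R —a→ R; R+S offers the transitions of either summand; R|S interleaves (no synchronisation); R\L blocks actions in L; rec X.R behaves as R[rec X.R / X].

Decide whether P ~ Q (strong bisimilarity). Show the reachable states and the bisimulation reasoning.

LTS(P): 2 reachable states
  m0 = rec X. c.(b.X)\{a,b} → —c→ m1
  m1 = (b.(rec X. c.(b.X)\{a,b}))\{a,b} → (no moves)
LTS(Q): 2 reachable states
  n0 = rec X. c.(b.X + 0)\{a,b} → —c→ n1
  n1 = (b.(rec X. c.(b.X + 0)\{a,b}) + 0)\{a,b} → (no moves)
Bisimilarity quotient blocks:
  B0 = {m0, n0}
  B1 = {m1, n1}
m0 ∈ B0, n0 ∈ B0 → same block

YES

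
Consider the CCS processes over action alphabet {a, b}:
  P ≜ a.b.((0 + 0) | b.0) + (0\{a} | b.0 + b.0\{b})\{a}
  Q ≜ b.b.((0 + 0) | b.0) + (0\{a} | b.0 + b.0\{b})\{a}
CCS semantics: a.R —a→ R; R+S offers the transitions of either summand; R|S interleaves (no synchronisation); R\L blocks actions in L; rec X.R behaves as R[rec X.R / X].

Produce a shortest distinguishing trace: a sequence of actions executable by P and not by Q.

LTS(P): 6 reachable states
  m0 = a.b.((0 + 0) | b.0) + (0\{a} | b.0 + b.0\{b})\{a} → —a→ m1, —b→ m2, —b→ m3
  m1 = b.((0 + 0) | b.0) → —b→ m4
  m2 = (0\{a} | 0)\{a} → stopped
  m3 = 0\{b}\{a} → stopped
  m4 = (0 + 0) | b.0 → —b→ m5
  m5 = (0 + 0) | 0 → stopped
LTS(Q): 6 reachable states
  n0 = b.b.((0 + 0) | b.0) + (0\{a} | b.0 + b.0\{b})\{a} → —b→ n1, —b→ n2, —b→ n3
  n1 = (0\{a} | 0)\{a} → stopped
  n2 = 0\{b}\{a} → stopped
  n3 = b.((0 + 0) | b.0) → —b→ n4
  n4 = (0 + 0) | b.0 → —b→ n5
  n5 = (0 + 0) | 0 → stopped
Run σ = ⟨a⟩ on P: start {m0}
  [1] a ⇒ {m1}
  ✓ P
Run σ = ⟨a⟩ on Q: start {n0}
  [1] a ⇒ ∅  — Q cannot continue

a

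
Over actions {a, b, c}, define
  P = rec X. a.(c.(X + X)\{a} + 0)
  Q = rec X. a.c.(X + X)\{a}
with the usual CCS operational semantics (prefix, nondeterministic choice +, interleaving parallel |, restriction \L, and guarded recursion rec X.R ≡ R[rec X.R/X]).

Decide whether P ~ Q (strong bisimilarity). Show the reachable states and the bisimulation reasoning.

YES

Reachable graph of P (3 states):
  u0 = rec X. a.(c.(X + X)\{a} + 0) | -a-> u1
  u1 = c.((rec X. a.(c.(X + X)\{a} + 0)) + (rec X. a.(c.(X + X)\{a} + 0)))\{a} + 0 | -c-> u2
  u2 = ((rec X. a.(c.(X + X)\{a} + 0)) + (rec X. a.(c.(X + X)\{a} + 0)))\{a} | stopped
Reachable graph of Q (3 states):
  v0 = rec X. a.c.(X + X)\{a} | -a-> v1
  v1 = c.((rec X. a.c.(X + X)\{a}) + (rec X. a.c.(X + X)\{a}))\{a} | -c-> v2
  v2 = ((rec X. a.c.(X + X)\{a}) + (rec X. a.c.(X + X)\{a}))\{a} | stopped
Bisimilarity quotient blocks:
  B0 = {u0, v0}
  B1 = {u1, v1}
  B2 = {u2, v2}
u0 ∈ B0, v0 ∈ B0 → same block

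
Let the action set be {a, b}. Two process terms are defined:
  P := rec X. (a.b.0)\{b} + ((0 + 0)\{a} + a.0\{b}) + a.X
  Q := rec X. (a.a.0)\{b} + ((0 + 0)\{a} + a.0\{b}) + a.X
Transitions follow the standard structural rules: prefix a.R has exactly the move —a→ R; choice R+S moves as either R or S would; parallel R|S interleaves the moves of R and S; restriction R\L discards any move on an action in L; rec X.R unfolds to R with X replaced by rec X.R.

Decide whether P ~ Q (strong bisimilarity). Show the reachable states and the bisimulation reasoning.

LTS(P): 3 reachable states
  m0 = rec X. (a.b.0)\{b} + ((0 + 0)\{a} + a.0\{b}) + a.X | --a--▸ m0, --a--▸ m1, --a--▸ m2
  m1 = (b.0)\{b} | stopped
  m2 = 0\{b} | stopped
LTS(Q): 3 reachable states
  n0 = rec X. (a.a.0)\{b} + ((0 + 0)\{a} + a.0\{b}) + a.X | --a--▸ n0, --a--▸ n1, --a--▸ n2
  n1 = (a.0)\{b} | --a--▸ n2
  n2 = 0\{b} | stopped
Coarsest stable partition (strong bisimilarity classes):
  B0 = {m0}
  B1 = {m1, m2, n2}
  B2 = {n0}
  B3 = {n1}
m0 ∈ B0, n0 ∈ B2 → different blocks

P ≁ Q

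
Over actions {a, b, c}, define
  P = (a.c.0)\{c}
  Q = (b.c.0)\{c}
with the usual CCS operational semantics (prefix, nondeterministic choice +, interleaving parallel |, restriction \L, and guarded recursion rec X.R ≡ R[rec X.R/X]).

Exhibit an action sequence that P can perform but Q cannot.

Reachable graph of P (2 states):
  p0 = (a.c.0)\{c} → -a-> p1
  p1 = (c.0)\{c} → deadlocked
Reachable graph of Q (2 states):
  q0 = (b.c.0)\{c} → -b-> q1
  q1 = (c.0)\{c} → deadlocked
Trace ⟨a⟩ through P, begin at {p0}:
  step 1 (a): {p1}
  — P admits the full trace.
Trace ⟨a⟩ through Q, begin at {q0}:
  step 1 (a): no successor for Q

a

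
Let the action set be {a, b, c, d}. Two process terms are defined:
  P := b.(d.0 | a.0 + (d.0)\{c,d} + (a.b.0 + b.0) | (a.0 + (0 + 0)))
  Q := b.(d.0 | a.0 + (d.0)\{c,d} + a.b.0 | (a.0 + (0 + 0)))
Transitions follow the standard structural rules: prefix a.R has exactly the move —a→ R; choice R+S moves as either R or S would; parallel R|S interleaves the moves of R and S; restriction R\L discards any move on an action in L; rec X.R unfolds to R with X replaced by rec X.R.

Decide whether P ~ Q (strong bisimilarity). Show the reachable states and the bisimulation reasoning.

P's transition system — 9 states:
  p0 = b.(d.0 | a.0 + (d.0)\{c,d} + (a.b.0 + b.0) | (a.0 + (0 + 0))) ⊢ =b=> p1
  p1 = d.0 | a.0 + (d.0)\{c,d} + (a.b.0 + b.0) | (a.0 + (0 + 0)) ⊢ =a=> p2, =a=> p3, =a=> p4, =b=> p5, =d=> p6
  p2 = (a.b.0 + b.0) | 0 ⊢ =a=> p7, =b=> p8
  p3 = b.0 | (a.0 + (0 + 0)) ⊢ =a=> p7, =b=> p5
  p4 = d.0 | 0 ⊢ =d=> p8
  p5 = 0 | (a.0 + (0 + 0)) ⊢ =a=> p8
  p6 = 0 | a.0 ⊢ =a=> p8
  p7 = b.0 | 0 ⊢ =b=> p8
  p8 = 0 | 0 ⊢ ∅
Q's transition system — 9 states:
  q0 = b.(d.0 | a.0 + (d.0)\{c,d} + a.b.0 | (a.0 + (0 + 0))) ⊢ =b=> q1
  q1 = d.0 | a.0 + (d.0)\{c,d} + a.b.0 | (a.0 + (0 + 0)) ⊢ =a=> q2, =a=> q3, =a=> q4, =d=> q5
  q2 = a.b.0 | 0 ⊢ =a=> q6
  q3 = b.0 | (a.0 + (0 + 0)) ⊢ =a=> q6, =b=> q7
  q4 = d.0 | 0 ⊢ =d=> q8
  q5 = 0 | a.0 ⊢ =a=> q8
  q6 = b.0 | 0 ⊢ =b=> q8
  q7 = 0 | (a.0 + (0 + 0)) ⊢ =a=> q8
  q8 = 0 | 0 ⊢ ∅
Partition-refinement fixed point:
  B0 = {p0}
  B1 = {p1}
  B2 = {p5, p6, q5, q7}
  B3 = {p8, q8}
  B4 = {p3, q3}
  B5 = {p7, q6}
  B6 = {p4, q4}
  B7 = {p2}
  B8 = {q0}
  B9 = {q1}
  B10 = {q2}
p0 ∈ B0, q0 ∈ B8 → different blocks

P ≁ Q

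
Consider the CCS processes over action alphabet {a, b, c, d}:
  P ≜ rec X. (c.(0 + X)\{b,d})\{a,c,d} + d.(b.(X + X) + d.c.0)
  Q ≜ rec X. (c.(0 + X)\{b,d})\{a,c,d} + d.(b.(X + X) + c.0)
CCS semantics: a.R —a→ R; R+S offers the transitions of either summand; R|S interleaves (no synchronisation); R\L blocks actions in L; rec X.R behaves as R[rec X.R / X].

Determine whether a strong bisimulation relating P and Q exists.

P's transition system — 5 states:
  s0 = rec X. (c.(0 + X)\{b,d})\{a,c,d} + d.(b.(X + X) + d.c.0) :: ··d··> s1
  s1 = b.((rec X. (c.(0 + X)\{b,d})\{a,c,d} + d.(b.(X + X) + d.c.0)) + (rec X. (c.(0 + X)\{b,d})\{a,c,d} + d.(b.(X + X) + d.c.0))) + d.c.0 :: ··b··> s2, ··d··> s3
  s2 = (rec X. (c.(0 + X)\{b,d})\{a,c,d} + d.(b.(X + X) + d.c.0)) + (rec X. (c.(0 + X)\{b,d})\{a,c,d} + d.(b.(X + X) + d.c.0)) :: ··d··> s1
  s3 = c.0 :: ··c··> s4
  s4 = 0 :: ∅
Q's transition system — 4 states:
  t0 = rec X. (c.(0 + X)\{b,d})\{a,c,d} + d.(b.(X + X) + c.0) :: ··d··> t1
  t1 = b.((rec X. (c.(0 + X)\{b,d})\{a,c,d} + d.(b.(X + X) + c.0)) + (rec X. (c.(0 + X)\{b,d})\{a,c,d} + d.(b.(X + X) + c.0))) + c.0 :: ··b··> t2, ··c··> t3
  t2 = (rec X. (c.(0 + X)\{b,d})\{a,c,d} + d.(b.(X + X) + c.0)) + (rec X. (c.(0 + X)\{b,d})\{a,c,d} + d.(b.(X + X) + c.0)) :: ··d··> t1
  t3 = 0 :: ∅
Bisimilarity quotient blocks:
  B0 = {s0, s2}
  B1 = {s1}
  B2 = {s3}
  B3 = {s4, t3}
  B4 = {t0, t2}
  B5 = {t1}
s0 ∈ B0, t0 ∈ B4 → different blocks

not bisimilar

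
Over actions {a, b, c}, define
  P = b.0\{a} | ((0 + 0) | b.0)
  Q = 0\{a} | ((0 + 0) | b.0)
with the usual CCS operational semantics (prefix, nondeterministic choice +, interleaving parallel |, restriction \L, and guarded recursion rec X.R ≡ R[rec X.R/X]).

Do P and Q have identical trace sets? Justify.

NO — witness ⟨bb⟩

LTS(P): 4 reachable states
  m0 = b.0\{a} | ((0 + 0) | b.0) has moves -b-> m1, -b-> m2
  m1 = 0\{a} | ((0 + 0) | b.0) has moves -b-> m3
  m2 = b.0\{a} | ((0 + 0) | 0) has moves -b-> m3
  m3 = 0\{a} | ((0 + 0) | 0) has moves stopped
LTS(Q): 2 reachable states
  n0 = 0\{a} | ((0 + 0) | b.0) has moves -b-> n1
  n1 = 0\{a} | ((0 + 0) | 0) has moves stopped
Trace ⟨bb⟩ through P, begin at {m0}:
  step 1 (b): {m1, m2}
  step 2 (b): {m3}
  ✓ P
Trace ⟨bb⟩ through Q, begin at {n0}:
  step 1 (b): {n1}
  step 2 (b): no successor for Q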